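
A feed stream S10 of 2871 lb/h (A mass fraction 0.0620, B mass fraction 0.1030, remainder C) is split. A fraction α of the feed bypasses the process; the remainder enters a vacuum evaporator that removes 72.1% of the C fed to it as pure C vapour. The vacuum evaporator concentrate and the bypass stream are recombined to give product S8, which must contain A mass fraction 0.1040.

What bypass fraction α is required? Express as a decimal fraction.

0.329

All 2871×0.062 = 178 lb/h of A reaches S8, so S8 = 178/0.104 = 1711.6 lb/h and vapour = 1159.4 lb/h.
The evaporator receives (1−α)·2871 of feed at 0.835 C and removes 0.721 of that C:
0.721×0.835×(1−α)×2871 = 1159.4
(1−α) = 1159.4/1728.4 = 0.6708;  α = 0.3292.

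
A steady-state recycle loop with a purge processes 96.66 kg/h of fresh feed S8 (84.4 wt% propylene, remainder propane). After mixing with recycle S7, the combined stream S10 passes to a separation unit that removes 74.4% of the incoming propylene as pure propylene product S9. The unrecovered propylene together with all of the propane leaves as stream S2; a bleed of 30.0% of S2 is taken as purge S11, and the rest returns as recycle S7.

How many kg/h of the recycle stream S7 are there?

53 kg/h

propane enters only via S8 and leaves only via the purge: 96.66×0.156 = 0.300×(propane in S2), and the separation unit passes all propane, so propane in S10 = propane in S2 = 50.263 kg/h.
propylene in S10: m_A = 96.66×0.844 + (1−0.300)·(1−0.744)·m_A, so m_A = 81.581/0.8208 = 99.392 kg/h.
S2 = (1−0.744)×99.392 + 50.263 = 75.708 kg/h.
Recycle S7 = (1−0.300)×75.708 = 52.995 kg/h.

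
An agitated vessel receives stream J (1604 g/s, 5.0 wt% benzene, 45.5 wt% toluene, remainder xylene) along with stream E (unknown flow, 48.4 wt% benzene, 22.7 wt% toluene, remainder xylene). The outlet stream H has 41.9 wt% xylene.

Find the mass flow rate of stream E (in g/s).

937.7 g/s

Let E be the unknown flow. Total out = 1604 + E.
xylene balance: 793.98 + 0.289·E = 0.419·(1604 + E)
(0.289 − 0.419)·E = 0.419×1604 − 793.98 = -121.9
E = -121.9 / -0.130 = 937.72 g/s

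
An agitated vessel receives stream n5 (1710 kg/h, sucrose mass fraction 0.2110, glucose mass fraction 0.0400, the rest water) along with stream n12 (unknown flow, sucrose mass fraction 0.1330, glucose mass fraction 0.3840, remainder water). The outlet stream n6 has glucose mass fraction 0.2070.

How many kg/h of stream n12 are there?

1613 kg/h

Let n12 be the unknown flow. Total out = 1710 + n12.
glucose balance: 68.4 + 0.384·n12 = 0.207·(1710 + n12)
(0.384 − 0.207)·n12 = 0.207×1710 − 68.4 = 285.57
n12 = 285.57 / 0.177 = 1613.4 kg/h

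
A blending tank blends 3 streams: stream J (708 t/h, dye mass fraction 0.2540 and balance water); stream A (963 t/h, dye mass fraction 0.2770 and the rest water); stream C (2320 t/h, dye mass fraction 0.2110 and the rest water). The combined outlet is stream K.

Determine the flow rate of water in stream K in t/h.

water out = water in = 708×0.746 + 963×0.723 + 2320×0.789 = 3054.9 t/h.

3055 t/h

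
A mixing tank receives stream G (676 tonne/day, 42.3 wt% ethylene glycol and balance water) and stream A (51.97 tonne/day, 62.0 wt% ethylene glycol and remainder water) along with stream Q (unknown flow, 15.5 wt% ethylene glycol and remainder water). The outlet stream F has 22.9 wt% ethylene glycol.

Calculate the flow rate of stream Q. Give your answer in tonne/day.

2047 tonne/day

Let Q be the unknown flow. Total out = 727.97 + Q.
ethylene glycol balance: 318.17 + 0.155·Q = 0.229·(727.97 + Q)
(0.155 − 0.229)·Q = 0.229×727.97 − 318.17 = -151.46
Q = -151.46 / -0.074 = 2046.8 tonne/day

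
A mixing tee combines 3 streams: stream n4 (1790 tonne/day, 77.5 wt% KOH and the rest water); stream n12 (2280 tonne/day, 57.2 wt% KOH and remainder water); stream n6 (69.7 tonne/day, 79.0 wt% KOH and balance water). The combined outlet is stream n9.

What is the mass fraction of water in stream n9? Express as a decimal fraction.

Total flow out = 1790 + 2280 + 69.7 = 4139.7 tonne/day.
water in = 1790×0.225 + 2280×0.428 + 69.7×0.210 = 1393.2 tonne/day.
water mass fraction in n9 = 1393.2/4139.7 = 0.337.

0.337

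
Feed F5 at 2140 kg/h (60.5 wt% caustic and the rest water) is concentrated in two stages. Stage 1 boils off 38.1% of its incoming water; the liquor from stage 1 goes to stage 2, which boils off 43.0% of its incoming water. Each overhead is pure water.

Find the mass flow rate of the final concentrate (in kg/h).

1593 kg/h

water in feed = 2140×0.395 = 845.3 kg/h.
After stage 1: water left = (1−0.381)×845.3 = 523.24; stream total = 1817.9 kg/h.
After stage 2: water left = (1−0.430)×523.24 = 298.25; final concentrate = 1592.9 kg/h.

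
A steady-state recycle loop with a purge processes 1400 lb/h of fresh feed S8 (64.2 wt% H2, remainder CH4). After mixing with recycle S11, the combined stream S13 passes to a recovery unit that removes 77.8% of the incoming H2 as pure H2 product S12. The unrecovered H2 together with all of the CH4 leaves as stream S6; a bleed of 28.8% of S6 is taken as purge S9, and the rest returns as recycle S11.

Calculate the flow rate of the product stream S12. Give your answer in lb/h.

H2 in S13: m_A = 1400×0.642 + (1−0.288)·(1−0.778)·m_A, so m_A = 898.8/0.8419 = 1067.5 lb/h.
Product S12 = 0.778×1067.5 = 830.55 lb/h.

830.5 lb/h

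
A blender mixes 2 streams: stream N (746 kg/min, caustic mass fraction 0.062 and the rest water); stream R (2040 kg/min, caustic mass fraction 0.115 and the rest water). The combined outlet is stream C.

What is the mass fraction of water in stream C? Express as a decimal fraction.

Total flow out = 746 + 2040 = 2786 kg/min.
water in = 746×0.938 + 2040×0.885 = 2505.1 kg/min.
water mass fraction in C = 2505.1/2786 = 0.899.

0.899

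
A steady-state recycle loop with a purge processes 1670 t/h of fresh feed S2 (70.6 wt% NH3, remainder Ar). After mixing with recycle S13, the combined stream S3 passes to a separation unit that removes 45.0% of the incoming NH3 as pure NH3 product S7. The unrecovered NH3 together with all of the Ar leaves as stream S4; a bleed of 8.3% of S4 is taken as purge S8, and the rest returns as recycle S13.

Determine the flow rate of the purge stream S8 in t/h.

599.6 t/h

Ar enters only via S2 and leaves only via the purge: 1670×0.294 = 0.083×(Ar in S4), and the separation unit passes all Ar, so Ar in S3 = Ar in S4 = 5915.4 t/h.
NH3 in S3: m_A = 1670×0.706 + (1−0.083)·(1−0.450)·m_A, so m_A = 1179/0.4956 = 2378.7 t/h.
S4 = (1−0.450)×2378.7 + 5915.4 = 7223.7 t/h.
Purge S8 = 0.083×7223.7 = 599.57 t/h.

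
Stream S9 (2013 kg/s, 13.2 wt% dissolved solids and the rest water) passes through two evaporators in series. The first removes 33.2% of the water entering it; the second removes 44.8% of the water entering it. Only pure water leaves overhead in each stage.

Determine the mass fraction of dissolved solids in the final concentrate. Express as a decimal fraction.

0.292

water in feed = 2013×0.868 = 1747.3 kg/s.
After stage 1: water left = (1−0.332)×1747.3 = 1167.2; stream total = 1432.9 kg/s.
After stage 2: water left = (1−0.448)×1167.2 = 644.29; final concentrate = 910 kg/s.
dissolved solids fraction = 265.72/910 = 0.292.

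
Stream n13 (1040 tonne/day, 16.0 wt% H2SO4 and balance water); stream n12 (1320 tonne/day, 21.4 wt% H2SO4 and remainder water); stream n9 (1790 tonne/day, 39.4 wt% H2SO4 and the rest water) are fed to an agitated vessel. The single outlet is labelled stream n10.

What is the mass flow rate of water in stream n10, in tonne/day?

2996 tonne/day

water out = water in = 1040×0.840 + 1320×0.786 + 1790×0.606 = 2995.9 tonne/day.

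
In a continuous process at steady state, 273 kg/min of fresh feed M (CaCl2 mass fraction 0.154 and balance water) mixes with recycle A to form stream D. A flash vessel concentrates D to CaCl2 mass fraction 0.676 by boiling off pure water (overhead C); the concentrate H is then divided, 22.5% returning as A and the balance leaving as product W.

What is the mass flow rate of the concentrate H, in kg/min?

80.25 kg/min

Overall CaCl2 balance (none leaves overhead): CaCl2 in fresh feed = CaCl2 in product, i.e. 273×0.154 = (1−0.225)·H·0.676.
H = 42.042/(0.676×0.775) = 80.248 kg/min.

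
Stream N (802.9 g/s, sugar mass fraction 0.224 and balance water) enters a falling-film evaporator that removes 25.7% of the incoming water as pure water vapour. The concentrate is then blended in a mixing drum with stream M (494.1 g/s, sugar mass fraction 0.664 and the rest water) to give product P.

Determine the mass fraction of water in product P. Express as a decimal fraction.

Vapour removed = 0.257×0.776×802.9 = 160.12 g/s; concentrate = 642.78 g/s.
water reaching the mixer = 462.93 (from concentrate) + 494.1×0.336 = 628.94 g/s.
Product flow = 642.78 + 494.1 = 1136.9 g/s; water fraction = 0.553.

0.553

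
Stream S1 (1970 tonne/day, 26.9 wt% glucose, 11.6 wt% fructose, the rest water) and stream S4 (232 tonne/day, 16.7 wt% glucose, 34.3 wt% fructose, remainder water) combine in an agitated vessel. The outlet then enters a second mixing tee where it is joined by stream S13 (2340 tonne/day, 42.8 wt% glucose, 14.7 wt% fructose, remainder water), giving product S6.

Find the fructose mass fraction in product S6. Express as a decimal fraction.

Overall, product flow = 4542 tonne/day.
fructose in = 1970×0.116 + 232×0.343 + 2340×0.147 = 652.08 tonne/day.
fructose fraction in S6 = 0.1436.

0.1436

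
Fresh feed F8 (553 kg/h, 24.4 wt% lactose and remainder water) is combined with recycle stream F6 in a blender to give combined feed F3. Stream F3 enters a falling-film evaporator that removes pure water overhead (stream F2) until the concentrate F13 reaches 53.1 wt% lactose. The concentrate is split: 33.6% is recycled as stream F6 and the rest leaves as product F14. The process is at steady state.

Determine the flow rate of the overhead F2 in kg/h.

Overall lactose balance (none leaves overhead): lactose in fresh feed = lactose in product, i.e. 553×0.244 = (1−0.336)·F13·0.531.
F13 = 134.93/(0.531×0.664) = 382.69 kg/h.
Recycle F6 = 0.336×382.69 = 128.59 kg/h.
Combined feed F3 = 553 + 128.59 = 681.59 kg/h.
Overhead F2 = F3 − F13 = 681.59 − 382.69 = 298.89 kg/h.

298.9 kg/h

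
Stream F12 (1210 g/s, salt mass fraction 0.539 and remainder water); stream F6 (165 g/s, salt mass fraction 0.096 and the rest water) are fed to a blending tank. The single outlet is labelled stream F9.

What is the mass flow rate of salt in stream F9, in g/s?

salt out = salt in = 1210×0.539 + 165×0.096 = 668.03 g/s.

668 g/s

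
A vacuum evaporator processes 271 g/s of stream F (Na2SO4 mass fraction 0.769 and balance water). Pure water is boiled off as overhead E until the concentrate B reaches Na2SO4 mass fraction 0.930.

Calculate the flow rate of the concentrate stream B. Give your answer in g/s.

224.1 g/s

Na2SO4 is conserved: 271×0.769 = 208.4 g/s all reports to the concentrate.
Concentrate = 208.4/(target fraction) = 224.08 g/s.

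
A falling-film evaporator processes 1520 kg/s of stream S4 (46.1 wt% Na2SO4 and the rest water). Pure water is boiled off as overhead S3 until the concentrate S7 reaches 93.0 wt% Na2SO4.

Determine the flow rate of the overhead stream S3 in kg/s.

Na2SO4 is conserved: 1520×0.461 = 700.72 kg/s all reports to the concentrate.
Concentrate = 700.72/(target fraction) = 753.46 kg/s.
Overhead = 1520 − 753.46 = 766.54 kg/s.

766.5 kg/s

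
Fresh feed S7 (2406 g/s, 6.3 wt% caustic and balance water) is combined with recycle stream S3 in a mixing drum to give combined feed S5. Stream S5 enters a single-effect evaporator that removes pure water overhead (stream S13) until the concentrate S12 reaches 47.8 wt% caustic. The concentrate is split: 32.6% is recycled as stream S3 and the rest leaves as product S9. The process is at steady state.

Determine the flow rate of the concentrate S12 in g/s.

470.5 g/s

Overall caustic balance (none leaves overhead): caustic in fresh feed = caustic in product, i.e. 2406×0.063 = (1−0.326)·S12·0.478.
S12 = 151.58/(0.478×0.674) = 470.49 g/s.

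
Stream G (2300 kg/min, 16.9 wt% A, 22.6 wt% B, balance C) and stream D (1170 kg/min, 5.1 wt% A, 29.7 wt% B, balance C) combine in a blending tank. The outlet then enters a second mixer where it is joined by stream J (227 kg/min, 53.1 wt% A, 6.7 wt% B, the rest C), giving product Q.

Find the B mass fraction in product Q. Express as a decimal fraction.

Overall, product flow = 3697 kg/min.
B in = 2300×0.226 + 1170×0.297 + 227×0.067 = 882.5 kg/min.
B fraction in Q = 0.239.

0.239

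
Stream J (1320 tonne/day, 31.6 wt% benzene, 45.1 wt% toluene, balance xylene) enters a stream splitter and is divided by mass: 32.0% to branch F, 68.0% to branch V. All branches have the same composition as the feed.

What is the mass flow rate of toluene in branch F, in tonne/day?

190.5 tonne/day

Branch F total = 0.320×1320 = 422.4 tonne/day.
toluene in F = 0.451×422.4 = 190.5 tonne/day.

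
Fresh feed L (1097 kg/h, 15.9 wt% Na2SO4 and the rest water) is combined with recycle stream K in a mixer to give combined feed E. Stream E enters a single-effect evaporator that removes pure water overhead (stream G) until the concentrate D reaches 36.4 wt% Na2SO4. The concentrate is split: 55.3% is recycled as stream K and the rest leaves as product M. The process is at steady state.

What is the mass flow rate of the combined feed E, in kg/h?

1690 kg/h

Overall Na2SO4 balance (none leaves overhead): Na2SO4 in fresh feed = Na2SO4 in product, i.e. 1097×0.159 = (1−0.553)·D·0.364.
D = 174.42/(0.364×0.447) = 1072 kg/h.
Recycle K = 0.553×1072 = 592.82 kg/h.
Combined feed E = 1097 + 592.82 = 1689.8 kg/h.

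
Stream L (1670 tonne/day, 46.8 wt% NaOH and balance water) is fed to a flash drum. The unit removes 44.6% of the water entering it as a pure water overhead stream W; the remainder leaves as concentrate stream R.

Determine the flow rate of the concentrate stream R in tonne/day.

water entering = 1670×0.532 = 888.44 tonne/day; overhead removed = 0.446×888.44 = 396.24 tonne/day.
Concentrate = 1670 − 396.24 = 1273.8 tonne/day.

1274 tonne/day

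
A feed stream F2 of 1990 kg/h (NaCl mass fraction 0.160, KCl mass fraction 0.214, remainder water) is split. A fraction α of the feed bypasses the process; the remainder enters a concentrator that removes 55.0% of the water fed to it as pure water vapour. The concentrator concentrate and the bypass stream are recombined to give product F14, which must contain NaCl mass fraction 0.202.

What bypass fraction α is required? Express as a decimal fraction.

0.396

All 1990×0.160 = 318.4 kg/h of NaCl reaches F14, so F14 = 318.4/0.202 = 1576.2 kg/h and vapour = 413.76 kg/h.
The evaporator receives (1−α)·1990 of feed at 0.626 water and removes 0.550 of that water:
0.550×0.626×(1−α)×1990 = 413.76
(1−α) = 413.76/685.16 = 0.6039;  α = 0.3961.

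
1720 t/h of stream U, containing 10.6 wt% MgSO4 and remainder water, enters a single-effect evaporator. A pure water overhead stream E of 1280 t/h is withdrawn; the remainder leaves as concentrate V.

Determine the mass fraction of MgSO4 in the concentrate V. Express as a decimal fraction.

0.4144

MgSO4 is not removed: 1720×0.106 = 182.32 t/h of MgSO4 enters V.
Concentrate = 1720 − 1280 = 440 t/h.
Mass fraction = 182.32/440 = 0.4144.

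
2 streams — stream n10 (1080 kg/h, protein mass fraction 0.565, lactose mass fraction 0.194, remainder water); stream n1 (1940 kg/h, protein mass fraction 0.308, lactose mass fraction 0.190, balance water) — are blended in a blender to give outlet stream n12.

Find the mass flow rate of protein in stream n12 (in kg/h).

1208 kg/h

protein out = protein in = 1080×0.565 + 1940×0.308 = 1207.7 kg/h.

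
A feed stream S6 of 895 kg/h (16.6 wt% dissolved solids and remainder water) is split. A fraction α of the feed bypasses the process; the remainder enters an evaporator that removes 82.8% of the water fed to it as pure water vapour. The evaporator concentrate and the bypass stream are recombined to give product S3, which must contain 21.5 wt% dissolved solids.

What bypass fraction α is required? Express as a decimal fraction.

All 895×0.166 = 148.57 kg/h of dissolved solids reaches S3, so S3 = 148.57/0.215 = 691.02 kg/h and vapour = 203.98 kg/h.
The evaporator receives (1−α)·895 of feed at 0.834 water and removes 0.828 of that water:
0.828×0.834×(1−α)×895 = 203.98
(1−α) = 203.98/618.04 = 0.3300;  α = 0.6700.

0.670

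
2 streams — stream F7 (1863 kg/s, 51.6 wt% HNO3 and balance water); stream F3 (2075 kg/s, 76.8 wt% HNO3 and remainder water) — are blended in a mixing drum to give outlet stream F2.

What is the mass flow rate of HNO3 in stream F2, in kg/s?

HNO3 out = HNO3 in = 1863×0.516 + 2075×0.768 = 2554.9 kg/s.

2555 kg/s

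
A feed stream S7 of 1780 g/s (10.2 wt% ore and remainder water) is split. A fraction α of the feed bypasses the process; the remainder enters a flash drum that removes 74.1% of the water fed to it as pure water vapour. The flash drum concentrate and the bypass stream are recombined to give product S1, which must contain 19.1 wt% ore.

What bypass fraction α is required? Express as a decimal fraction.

0.300

All 1780×0.102 = 181.56 g/s of ore reaches S1, so S1 = 181.56/0.191 = 950.58 g/s and vapour = 829.42 g/s.
The evaporator receives (1−α)·1780 of feed at 0.898 water and removes 0.741 of that water:
0.741×0.898×(1−α)×1780 = 829.42
(1−α) = 829.42/1184.4 = 0.7003;  α = 0.2997.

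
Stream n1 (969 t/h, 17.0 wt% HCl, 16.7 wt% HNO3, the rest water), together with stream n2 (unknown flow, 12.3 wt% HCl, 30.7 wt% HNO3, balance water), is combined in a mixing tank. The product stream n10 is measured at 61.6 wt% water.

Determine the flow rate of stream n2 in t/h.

990.1 t/h

Let n2 be the unknown flow. Total out = 969 + n2.
water balance: 642.45 + 0.570·n2 = 0.616·(969 + n2)
(0.570 − 0.616)·n2 = 0.616×969 − 642.45 = -45.543
n2 = -45.543 / -0.046 = 990.07 t/h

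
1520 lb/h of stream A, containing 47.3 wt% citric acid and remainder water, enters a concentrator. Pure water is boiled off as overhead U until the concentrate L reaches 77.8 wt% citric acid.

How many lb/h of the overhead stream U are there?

citric acid is conserved: 1520×0.473 = 718.96 lb/h all reports to the concentrate.
Concentrate = 718.96/(target fraction) = 924.11 lb/h.
Overhead = 1520 − 924.11 = 595.89 lb/h.

595.9 lb/h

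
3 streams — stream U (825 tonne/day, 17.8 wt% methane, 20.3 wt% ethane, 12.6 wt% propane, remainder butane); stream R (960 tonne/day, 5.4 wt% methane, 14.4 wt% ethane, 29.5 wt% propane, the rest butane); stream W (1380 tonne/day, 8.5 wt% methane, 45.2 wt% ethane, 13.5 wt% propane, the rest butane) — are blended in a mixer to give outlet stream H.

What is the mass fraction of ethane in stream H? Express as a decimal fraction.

0.2937

Total flow out = 825 + 960 + 1380 = 3165 tonne/day.
ethane in = 825×0.203 + 960×0.144 + 1380×0.452 = 929.48 tonne/day.
ethane mass fraction in H = 929.48/3165 = 0.2937.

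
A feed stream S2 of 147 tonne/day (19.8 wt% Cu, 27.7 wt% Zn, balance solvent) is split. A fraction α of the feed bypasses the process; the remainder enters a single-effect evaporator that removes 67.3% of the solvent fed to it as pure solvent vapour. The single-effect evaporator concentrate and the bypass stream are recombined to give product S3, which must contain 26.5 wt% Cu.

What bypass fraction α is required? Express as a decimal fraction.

0.284

All 147×0.198 = 29.106 tonne/day of Cu reaches S3, so S3 = 29.106/0.265 = 109.83 tonne/day and vapour = 37.166 tonne/day.
The evaporator receives (1−α)·147 of feed at 0.525 solvent and removes 0.673 of that solvent:
0.673×0.525×(1−α)×147 = 37.166
(1−α) = 37.166/51.939 = 0.7156;  α = 0.2844.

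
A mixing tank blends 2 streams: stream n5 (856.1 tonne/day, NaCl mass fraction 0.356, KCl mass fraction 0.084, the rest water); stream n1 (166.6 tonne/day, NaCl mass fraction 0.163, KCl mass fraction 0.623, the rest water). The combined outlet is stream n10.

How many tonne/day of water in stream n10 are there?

515.1 tonne/day

water out = water in = 856.1×0.560 + 166.6×0.214 = 515.07 tonne/day.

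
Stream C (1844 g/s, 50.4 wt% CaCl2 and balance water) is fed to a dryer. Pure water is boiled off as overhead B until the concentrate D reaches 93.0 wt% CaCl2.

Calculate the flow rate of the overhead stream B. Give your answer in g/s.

844.7 g/s

CaCl2 is conserved: 1844×0.504 = 929.38 g/s all reports to the concentrate.
Concentrate = 929.38/(target fraction) = 999.33 g/s.
Overhead = 1844 − 999.33 = 844.67 g/s.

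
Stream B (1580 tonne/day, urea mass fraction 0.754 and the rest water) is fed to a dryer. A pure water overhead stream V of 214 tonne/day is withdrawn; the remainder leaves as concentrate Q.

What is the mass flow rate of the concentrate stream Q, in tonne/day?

1366 tonne/day

Concentrate = 1580 − 214 = 1366 tonne/day.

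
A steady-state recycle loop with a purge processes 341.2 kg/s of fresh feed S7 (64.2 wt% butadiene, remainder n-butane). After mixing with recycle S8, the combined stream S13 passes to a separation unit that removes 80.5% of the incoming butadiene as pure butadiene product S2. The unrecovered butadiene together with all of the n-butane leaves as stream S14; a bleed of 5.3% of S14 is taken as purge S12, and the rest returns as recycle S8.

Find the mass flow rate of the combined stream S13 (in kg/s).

2573 kg/s

n-butane enters only via S7 and leaves only via the purge: 341.2×0.358 = 0.053×(n-butane in S14), and the separation unit passes all n-butane, so n-butane in S13 = n-butane in S14 = 2304.7 kg/s.
butadiene in S13: m_A = 341.2×0.642 + (1−0.053)·(1−0.805)·m_A, so m_A = 219.05/0.8153 = 268.66 kg/s.
S13 = 268.66 + 2304.7 = 2573.4 kg/s.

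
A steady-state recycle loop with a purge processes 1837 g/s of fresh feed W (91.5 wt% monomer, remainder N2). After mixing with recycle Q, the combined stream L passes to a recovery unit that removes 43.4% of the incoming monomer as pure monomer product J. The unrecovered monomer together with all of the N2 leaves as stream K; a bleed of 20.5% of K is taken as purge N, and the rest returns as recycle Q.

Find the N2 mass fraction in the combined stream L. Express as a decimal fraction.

0.200

N2 enters only via W and leaves only via the purge: 1837×0.085 = 0.205×(N2 in K), and the recovery unit passes all N2, so N2 in L = N2 in K = 761.68 g/s.
monomer in L: m_A = 1837×0.915 + (1−0.205)·(1−0.434)·m_A, so m_A = 1680.9/0.5500 = 3055.9 g/s.
L = 3055.9 + 761.68 = 3817.6 g/s.
N2 fraction in L = 761.68/3817.6 = 0.200.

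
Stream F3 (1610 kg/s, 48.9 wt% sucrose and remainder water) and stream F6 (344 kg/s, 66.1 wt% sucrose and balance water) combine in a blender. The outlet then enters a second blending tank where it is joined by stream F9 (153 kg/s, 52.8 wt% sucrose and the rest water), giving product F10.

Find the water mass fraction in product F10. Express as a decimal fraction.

0.480

Overall, product flow = 2107 kg/s.
water in = 1610×0.511 + 344×0.339 + 153×0.472 = 1011.5 kg/s.
water fraction in F10 = 0.480.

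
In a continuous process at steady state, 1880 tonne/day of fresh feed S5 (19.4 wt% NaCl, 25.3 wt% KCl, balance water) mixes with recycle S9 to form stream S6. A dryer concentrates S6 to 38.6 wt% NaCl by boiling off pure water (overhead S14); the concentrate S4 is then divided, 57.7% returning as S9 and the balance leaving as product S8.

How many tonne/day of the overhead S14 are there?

Overall NaCl balance (none leaves overhead): NaCl in fresh feed = NaCl in product, i.e. 1880×0.194 = (1−0.577)·S4·0.386.
S4 = 364.72/(0.386×0.423) = 2233.7 tonne/day.
Recycle S9 = 0.577×2233.7 = 1288.9 tonne/day.
Combined feed S6 = 1880 + 1288.9 = 3168.9 tonne/day.
Overhead S14 = S6 − S4 = 3168.9 − 2233.7 = 935.13 tonne/day.

935.1 tonne/day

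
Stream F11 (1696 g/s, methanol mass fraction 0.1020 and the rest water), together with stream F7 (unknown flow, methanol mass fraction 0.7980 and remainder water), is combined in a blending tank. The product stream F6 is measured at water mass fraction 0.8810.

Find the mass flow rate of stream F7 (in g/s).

42.46 g/s

Let F7 be the unknown flow. Total out = 1696 + F7.
water balance: 1523 + 0.202·F7 = 0.881·(1696 + F7)
(0.202 − 0.881)·F7 = 0.881×1696 − 1523 = -28.832
F7 = -28.832 / -0.679 = 42.462 g/s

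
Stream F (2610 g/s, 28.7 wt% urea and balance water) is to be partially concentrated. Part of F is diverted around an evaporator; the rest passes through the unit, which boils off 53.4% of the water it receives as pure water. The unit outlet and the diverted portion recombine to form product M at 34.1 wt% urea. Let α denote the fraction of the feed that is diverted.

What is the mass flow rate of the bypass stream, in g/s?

All 2610×0.287 = 749.07 g/s of urea reaches M, so M = 749.07/0.341 = 2196.7 g/s and vapour = 413.31 g/s.
The evaporator receives (1−α)·2610 of feed at 0.713 water and removes 0.534 of that water:
0.534×0.713×(1−α)×2610 = 413.31
(1−α) = 413.31/993.74 = 0.4159;  α = 0.5841.
Bypass flow = 0.5841×2610 = 1524.5 g/s.

1524 g/s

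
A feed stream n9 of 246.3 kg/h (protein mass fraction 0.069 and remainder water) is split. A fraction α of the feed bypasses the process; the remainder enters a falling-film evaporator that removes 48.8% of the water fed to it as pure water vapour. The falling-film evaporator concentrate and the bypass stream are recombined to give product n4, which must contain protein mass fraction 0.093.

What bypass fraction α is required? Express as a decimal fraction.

All 246.3×0.069 = 16.995 kg/h of protein reaches n4, so n4 = 16.995/0.093 = 182.74 kg/h and vapour = 63.561 kg/h.
The evaporator receives (1−α)·246.3 of feed at 0.931 water and removes 0.488 of that water:
0.488×0.931×(1−α)×246.3 = 63.561
(1−α) = 63.561/111.9 = 0.5680;  α = 0.4320.

0.432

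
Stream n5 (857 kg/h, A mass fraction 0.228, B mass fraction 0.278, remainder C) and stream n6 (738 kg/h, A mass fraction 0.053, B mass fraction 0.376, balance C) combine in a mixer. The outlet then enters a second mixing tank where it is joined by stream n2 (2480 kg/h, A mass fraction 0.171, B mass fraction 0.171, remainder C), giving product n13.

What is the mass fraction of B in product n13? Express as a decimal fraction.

Overall, product flow = 4075 kg/h.
B in = 857×0.278 + 738×0.376 + 2480×0.171 = 939.81 kg/h.
B fraction in n13 = 0.231.

0.231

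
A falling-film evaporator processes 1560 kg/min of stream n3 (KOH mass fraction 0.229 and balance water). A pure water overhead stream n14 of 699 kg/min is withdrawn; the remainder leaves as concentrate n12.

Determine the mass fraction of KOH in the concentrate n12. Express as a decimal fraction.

0.415

KOH is not removed: 1560×0.229 = 357.24 kg/min of KOH enters n12.
Concentrate = 1560 − 699 = 861 kg/min.
Mass fraction = 357.24/861 = 0.415.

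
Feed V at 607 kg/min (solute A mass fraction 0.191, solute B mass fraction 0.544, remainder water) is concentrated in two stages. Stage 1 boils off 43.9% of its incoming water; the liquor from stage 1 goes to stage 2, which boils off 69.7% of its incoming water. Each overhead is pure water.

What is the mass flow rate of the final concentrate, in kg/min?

473.5 kg/min

water in feed = 607×0.265 = 160.86 kg/min.
After stage 1: water left = (1−0.439)×160.86 = 90.24; stream total = 536.38 kg/min.
After stage 2: water left = (1−0.697)×90.24 = 27.343; final concentrate = 473.49 kg/min.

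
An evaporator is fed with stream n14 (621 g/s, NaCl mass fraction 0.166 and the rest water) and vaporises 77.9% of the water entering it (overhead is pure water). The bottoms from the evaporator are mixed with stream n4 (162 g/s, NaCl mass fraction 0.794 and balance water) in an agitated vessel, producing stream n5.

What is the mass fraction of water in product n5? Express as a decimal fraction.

Vapour removed = 0.779×0.834×621 = 403.46 g/s; concentrate = 217.54 g/s.
water reaching the mixer = 114.46 (from concentrate) + 162×0.206 = 147.83 g/s.
Product flow = 217.54 + 162 = 379.54 g/s; water fraction = 0.389.

0.389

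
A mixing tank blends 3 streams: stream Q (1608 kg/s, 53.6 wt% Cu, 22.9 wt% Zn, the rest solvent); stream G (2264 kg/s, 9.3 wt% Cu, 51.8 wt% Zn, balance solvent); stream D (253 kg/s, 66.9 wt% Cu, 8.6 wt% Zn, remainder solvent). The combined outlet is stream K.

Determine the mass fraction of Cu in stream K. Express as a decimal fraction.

0.301

Total flow out = 1608 + 2264 + 253 = 4125 kg/s.
Cu in = 1608×0.536 + 2264×0.093 + 253×0.669 = 1241.7 kg/s.
Cu mass fraction in K = 1241.7/4125 = 0.301.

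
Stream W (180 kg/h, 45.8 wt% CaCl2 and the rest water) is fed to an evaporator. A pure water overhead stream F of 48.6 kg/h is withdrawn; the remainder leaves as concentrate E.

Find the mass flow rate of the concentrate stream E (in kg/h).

131.4 kg/h

Concentrate = 180 − 48.6 = 131.4 kg/h.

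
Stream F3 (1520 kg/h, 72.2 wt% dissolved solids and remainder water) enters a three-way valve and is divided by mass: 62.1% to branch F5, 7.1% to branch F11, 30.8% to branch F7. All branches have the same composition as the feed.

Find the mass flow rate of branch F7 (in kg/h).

Branch F7 flow = 0.308×1520 = 468.16 kg/h.

468.2 kg/h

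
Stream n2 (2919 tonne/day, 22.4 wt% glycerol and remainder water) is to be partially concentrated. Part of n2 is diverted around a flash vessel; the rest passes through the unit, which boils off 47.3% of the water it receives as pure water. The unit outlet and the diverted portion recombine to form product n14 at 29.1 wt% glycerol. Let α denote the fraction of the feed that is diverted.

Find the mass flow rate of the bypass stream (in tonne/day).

All 2919×0.224 = 653.86 tonne/day of glycerol reaches n14, so n14 = 653.86/0.291 = 2246.9 tonne/day and vapour = 672.07 tonne/day.
The evaporator receives (1−α)·2919 of feed at 0.776 water and removes 0.473 of that water:
0.473×0.776×(1−α)×2919 = 672.07
(1−α) = 672.07/1071.4 = 0.6273;  α = 0.3727.
Bypass flow = 0.3727×2919 = 1088 tonne/day.

1088 tonne/day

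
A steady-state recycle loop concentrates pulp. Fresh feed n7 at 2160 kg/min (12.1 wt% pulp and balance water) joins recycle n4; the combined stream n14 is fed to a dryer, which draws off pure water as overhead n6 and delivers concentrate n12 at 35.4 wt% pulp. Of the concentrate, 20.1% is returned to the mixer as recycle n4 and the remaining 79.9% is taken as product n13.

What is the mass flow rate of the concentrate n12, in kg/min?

Overall pulp balance (none leaves overhead): pulp in fresh feed = pulp in product, i.e. 2160×0.121 = (1−0.201)·n12·0.354.
n12 = 261.36/(0.354×0.799) = 924.04 kg/min.

924 kg/min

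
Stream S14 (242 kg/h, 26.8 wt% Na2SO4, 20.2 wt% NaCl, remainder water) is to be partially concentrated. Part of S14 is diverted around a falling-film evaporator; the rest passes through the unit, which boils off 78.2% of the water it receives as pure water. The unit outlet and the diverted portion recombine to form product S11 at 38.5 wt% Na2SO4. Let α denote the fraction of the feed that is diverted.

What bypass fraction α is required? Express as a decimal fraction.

0.267

All 242×0.268 = 64.856 kg/h of Na2SO4 reaches S11, so S11 = 64.856/0.385 = 168.46 kg/h and vapour = 73.543 kg/h.
The evaporator receives (1−α)·242 of feed at 0.530 water and removes 0.782 of that water:
0.782×0.530×(1−α)×242 = 73.543
(1−α) = 73.543/100.3 = 0.7332;  α = 0.2668.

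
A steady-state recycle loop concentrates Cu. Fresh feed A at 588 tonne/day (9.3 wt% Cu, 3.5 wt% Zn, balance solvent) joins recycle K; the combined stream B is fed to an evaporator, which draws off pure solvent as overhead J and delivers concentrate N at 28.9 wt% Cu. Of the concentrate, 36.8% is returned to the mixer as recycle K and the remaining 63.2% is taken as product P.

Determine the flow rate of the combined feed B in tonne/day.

Overall Cu balance (none leaves overhead): Cu in fresh feed = Cu in product, i.e. 588×0.093 = (1−0.368)·N·0.289.
N = 54.684/(0.289×0.632) = 299.4 tonne/day.
Recycle K = 0.368×299.4 = 110.18 tonne/day.
Combined feed B = 588 + 110.18 = 698.18 tonne/day.

698.2 tonne/day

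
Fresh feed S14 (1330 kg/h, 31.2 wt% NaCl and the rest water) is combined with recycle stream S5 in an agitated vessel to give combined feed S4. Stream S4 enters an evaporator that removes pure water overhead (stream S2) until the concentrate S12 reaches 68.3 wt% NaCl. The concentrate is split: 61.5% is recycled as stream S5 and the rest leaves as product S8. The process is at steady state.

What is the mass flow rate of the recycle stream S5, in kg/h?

Overall NaCl balance (none leaves overhead): NaCl in fresh feed = NaCl in product, i.e. 1330×0.312 = (1−0.615)·S12·0.683.
S12 = 414.96/(0.683×0.385) = 1578.1 kg/h.
Recycle S5 = 0.615×1578.1 = 970.51 kg/h.

970.5 kg/h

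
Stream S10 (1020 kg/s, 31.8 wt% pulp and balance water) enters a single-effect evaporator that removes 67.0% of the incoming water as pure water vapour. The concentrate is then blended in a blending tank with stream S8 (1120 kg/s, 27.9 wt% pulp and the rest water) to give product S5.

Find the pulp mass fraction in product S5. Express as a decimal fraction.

Vapour removed = 0.670×0.682×1020 = 466.08 kg/s; concentrate = 553.92 kg/s.
pulp reaching the mixer = 324.36 (from concentrate) + 1120×0.279 = 636.84 kg/s.
Product flow = 553.92 + 1120 = 1673.9 kg/s; pulp fraction = 0.380.

0.380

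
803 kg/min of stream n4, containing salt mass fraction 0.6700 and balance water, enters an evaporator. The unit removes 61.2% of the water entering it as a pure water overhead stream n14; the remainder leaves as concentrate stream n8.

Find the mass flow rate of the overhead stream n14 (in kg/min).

water entering = 803×0.330 = 264.99 kg/min; overhead removed = 0.612×264.99 = 162.17 kg/min.

162.2 kg/min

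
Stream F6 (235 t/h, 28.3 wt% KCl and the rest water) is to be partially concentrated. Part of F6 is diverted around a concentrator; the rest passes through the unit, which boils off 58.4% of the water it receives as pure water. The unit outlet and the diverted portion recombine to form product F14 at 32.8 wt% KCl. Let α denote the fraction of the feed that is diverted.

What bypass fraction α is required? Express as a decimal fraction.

All 235×0.283 = 66.505 t/h of KCl reaches F14, so F14 = 66.505/0.328 = 202.76 t/h and vapour = 32.241 t/h.
The evaporator receives (1−α)·235 of feed at 0.717 water and removes 0.584 of that water:
0.584×0.717×(1−α)×235 = 32.241
(1−α) = 32.241/98.401 = 0.3276;  α = 0.6724.

0.672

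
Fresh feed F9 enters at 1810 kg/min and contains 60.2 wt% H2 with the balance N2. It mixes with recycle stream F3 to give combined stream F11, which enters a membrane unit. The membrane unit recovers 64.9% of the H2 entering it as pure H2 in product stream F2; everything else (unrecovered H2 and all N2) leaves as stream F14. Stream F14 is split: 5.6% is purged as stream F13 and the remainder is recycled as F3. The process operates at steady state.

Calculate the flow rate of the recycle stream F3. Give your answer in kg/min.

N2 enters only via F9 and leaves only via the purge: 1810×0.398 = 0.056×(N2 in F14), and the membrane unit passes all N2, so N2 in F11 = N2 in F14 = 12864 kg/min.
H2 in F11: m_A = 1810×0.602 + (1−0.056)·(1−0.649)·m_A, so m_A = 1089.6/0.6687 = 1629.6 kg/min.
F14 = (1−0.649)×1629.6 + 12864 = 13436 kg/min.
Recycle F3 = (1−0.056)×13436 = 12683 kg/min.

12680 kg/min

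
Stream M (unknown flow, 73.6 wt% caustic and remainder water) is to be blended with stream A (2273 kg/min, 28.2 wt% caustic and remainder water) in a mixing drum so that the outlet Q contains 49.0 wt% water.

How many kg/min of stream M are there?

2293 kg/min

Let M be the unknown flow. Total out = 2273 + M.
water balance: 1632 + 0.264·M = 0.490·(2273 + M)
(0.264 − 0.490)·M = 0.490×2273 − 1632 = -518.24
M = -518.24 / -0.226 = 2293.1 kg/min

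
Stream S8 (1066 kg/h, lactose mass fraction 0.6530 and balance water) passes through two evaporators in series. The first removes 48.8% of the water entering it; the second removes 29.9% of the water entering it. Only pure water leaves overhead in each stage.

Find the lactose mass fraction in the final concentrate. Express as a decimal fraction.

water in feed = 1066×0.347 = 369.9 kg/h.
After stage 1: water left = (1−0.488)×369.9 = 189.39; stream total = 885.49 kg/h.
After stage 2: water left = (1−0.299)×189.39 = 132.76; final concentrate = 828.86 kg/h.
lactose fraction = 696.1/828.86 = 0.8398.

0.8398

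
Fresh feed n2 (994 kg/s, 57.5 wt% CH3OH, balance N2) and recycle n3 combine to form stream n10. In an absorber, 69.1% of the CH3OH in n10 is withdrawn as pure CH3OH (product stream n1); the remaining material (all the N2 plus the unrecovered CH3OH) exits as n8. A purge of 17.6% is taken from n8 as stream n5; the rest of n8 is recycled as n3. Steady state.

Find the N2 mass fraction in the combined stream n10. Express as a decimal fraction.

0.758

N2 enters only via n2 and leaves only via the purge: 994×0.425 = 0.176×(N2 in n8), and the absorber passes all N2, so N2 in n10 = N2 in n8 = 2400.3 kg/s.
CH3OH in n10: m_A = 994×0.575 + (1−0.176)·(1−0.691)·m_A, so m_A = 571.55/0.7454 = 766.79 kg/s.
n10 = 766.79 + 2400.3 = 3167.1 kg/s.
N2 fraction in n10 = 2400.3/3167.1 = 0.758.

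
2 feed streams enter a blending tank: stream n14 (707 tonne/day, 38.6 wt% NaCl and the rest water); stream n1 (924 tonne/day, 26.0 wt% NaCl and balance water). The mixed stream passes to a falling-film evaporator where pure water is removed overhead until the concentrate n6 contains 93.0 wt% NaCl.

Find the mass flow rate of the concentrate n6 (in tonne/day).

551.8 tonne/day

NaCl entering = 707×0.386 + 924×0.260 = 513.14 tonne/day.
All NaCl reports to n6, so n6 = 513.14/0.930 = 551.77 tonne/day.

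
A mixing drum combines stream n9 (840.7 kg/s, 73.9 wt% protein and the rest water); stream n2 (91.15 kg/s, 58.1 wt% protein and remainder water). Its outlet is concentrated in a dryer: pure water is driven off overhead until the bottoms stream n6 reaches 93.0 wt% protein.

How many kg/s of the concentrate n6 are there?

725 kg/s

protein entering = 840.7×0.739 + 91.15×0.581 = 674.24 kg/s.
All protein reports to n6, so n6 = 674.24/0.930 = 724.98 kg/s.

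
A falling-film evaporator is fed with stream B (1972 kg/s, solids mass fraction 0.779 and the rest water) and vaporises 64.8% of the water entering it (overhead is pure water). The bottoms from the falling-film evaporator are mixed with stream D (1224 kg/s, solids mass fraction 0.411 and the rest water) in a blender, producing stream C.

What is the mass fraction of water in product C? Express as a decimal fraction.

Vapour removed = 0.648×0.221×1972 = 282.41 kg/s; concentrate = 1689.6 kg/s.
water reaching the mixer = 153.41 (from concentrate) + 1224×0.589 = 874.34 kg/s.
Product flow = 1689.6 + 1224 = 2913.6 kg/s; water fraction = 0.300.

0.300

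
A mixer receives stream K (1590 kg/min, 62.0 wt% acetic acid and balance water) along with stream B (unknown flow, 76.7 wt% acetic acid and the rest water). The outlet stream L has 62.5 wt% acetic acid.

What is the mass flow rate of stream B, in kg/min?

Let B be the unknown flow. Total out = 1590 + B.
acetic acid balance: 985.8 + 0.767·B = 0.625·(1590 + B)
(0.767 − 0.625)·B = 0.625×1590 − 985.8 = 7.95
B = 7.95 / 0.142 = 55.986 kg/min

55.99 kg/min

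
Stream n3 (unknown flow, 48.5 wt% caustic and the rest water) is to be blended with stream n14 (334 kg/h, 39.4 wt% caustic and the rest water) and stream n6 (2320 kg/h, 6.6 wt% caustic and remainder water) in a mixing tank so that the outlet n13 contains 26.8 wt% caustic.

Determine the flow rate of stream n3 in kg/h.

1966 kg/h

Let n3 be the unknown flow. Total out = 2654 + n3.
caustic balance: 284.72 + 0.485·n3 = 0.268·(2654 + n3)
(0.485 − 0.268)·n3 = 0.268×2654 − 284.72 = 426.56
n3 = 426.56 / 0.217 = 1965.7 kg/h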